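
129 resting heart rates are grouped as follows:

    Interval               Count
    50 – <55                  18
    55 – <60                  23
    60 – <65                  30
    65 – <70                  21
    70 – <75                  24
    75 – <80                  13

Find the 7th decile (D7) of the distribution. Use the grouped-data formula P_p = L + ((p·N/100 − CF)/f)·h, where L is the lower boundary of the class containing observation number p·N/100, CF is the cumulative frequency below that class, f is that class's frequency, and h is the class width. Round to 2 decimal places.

69.60

N = 129; target position k = 70/100 · 129 = 90.3.
Cumulative frequencies: 18, 41, 71, 92, 116, 129.
Observation 90.3 falls in the class 65 – <70.
L = 65, CF = 71, f = 21, h = 5.
P70 = 65 + ((90.3 − 71)/21)·5 = 65 + 4.59524 = 69.5952.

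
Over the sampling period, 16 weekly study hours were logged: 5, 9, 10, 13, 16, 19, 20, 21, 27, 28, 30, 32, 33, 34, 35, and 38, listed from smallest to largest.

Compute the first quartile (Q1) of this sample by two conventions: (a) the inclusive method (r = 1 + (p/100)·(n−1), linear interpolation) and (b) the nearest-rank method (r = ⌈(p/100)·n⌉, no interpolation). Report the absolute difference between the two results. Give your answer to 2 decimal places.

2.25

n = 16.
(a) r = 4.75; between ranks 4 (13) and 5 (16): 15.25.
(b) the nearest-rank method: rank 4 → 13.
|15.25 − 13| = 2.25.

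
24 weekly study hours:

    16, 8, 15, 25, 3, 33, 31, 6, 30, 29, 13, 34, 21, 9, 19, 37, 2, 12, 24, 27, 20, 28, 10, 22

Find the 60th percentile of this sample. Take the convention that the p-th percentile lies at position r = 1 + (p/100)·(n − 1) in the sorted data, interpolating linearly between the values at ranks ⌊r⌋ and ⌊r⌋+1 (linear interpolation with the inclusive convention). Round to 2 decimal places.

Sorted: 2, 3, 6, 8, 9, 10, 12, 13, 15, 16, 19, 20, 21, 22, 24, 25, 27, 28, 29, 30, 31, 33, 34, 37.
n = 24.
r = 1 + (60/100)·(24 − 1) = 1 + 13.8 = 14.8.
Rank 14 is 22 and rank 15 is 24.
Interpolate: 22 + 0.8·(24 − 22) = 22 + 0.8·2 = 23.6.

23.60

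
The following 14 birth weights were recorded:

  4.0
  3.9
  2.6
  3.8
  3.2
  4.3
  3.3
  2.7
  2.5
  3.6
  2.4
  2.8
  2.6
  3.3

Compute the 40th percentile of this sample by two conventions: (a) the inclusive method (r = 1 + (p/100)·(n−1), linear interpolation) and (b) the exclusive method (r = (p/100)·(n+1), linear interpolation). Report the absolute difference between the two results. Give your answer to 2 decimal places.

Sorted: 2.4, 2.5, 2.6, 2.6, 2.7, 2.8, 3.2, 3.3, 3.3, 3.6, 3.8, 3.9, 4.0, 4.3.
n = 14.
(a) r = 6.2; between ranks 6 (2.8) and 7 (3.2): 2.88.
(b) r = 6 → value at rank 6 = 2.8.
|2.88 − 2.8| = 0.08.

0.08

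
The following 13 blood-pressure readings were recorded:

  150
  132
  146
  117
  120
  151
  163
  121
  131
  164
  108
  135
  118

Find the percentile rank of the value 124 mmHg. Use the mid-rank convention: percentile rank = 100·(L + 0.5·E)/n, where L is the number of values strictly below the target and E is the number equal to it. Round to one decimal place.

Sorted: 108, 117, 118, 120, 121, 131, 132, 135, 146, 150, 151, 163, 164.
Count below 124: L = 5; count equal: E = 0; n = 13.
Percentile rank = 100·(5 + 0.5·0)/13 = 100·5/13 = 38.46.

38.5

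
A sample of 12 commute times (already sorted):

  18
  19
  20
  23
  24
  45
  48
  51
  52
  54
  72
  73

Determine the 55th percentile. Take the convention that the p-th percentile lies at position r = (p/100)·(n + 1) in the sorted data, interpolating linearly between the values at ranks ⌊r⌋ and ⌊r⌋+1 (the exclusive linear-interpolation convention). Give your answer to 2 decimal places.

48.45

n = 12.
r = (55/100)·(12 + 1) = 7.15.
Rank 7 is 48 and rank 8 is 51.
Interpolate: 48 + 0.15·(51 − 48) = 48 + 0.15·3 = 48.45.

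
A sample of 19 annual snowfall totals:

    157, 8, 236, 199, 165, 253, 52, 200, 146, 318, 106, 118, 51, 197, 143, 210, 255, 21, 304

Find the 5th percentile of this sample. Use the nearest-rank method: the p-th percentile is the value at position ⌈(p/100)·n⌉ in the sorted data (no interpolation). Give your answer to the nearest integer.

8

Sorted: 8, 21, 51, 52, 106, 118, 143, 146, 157, 165, 197, 199, 200, 210, 236, 253, 255, 304, 318.
n = 19.
Position = ⌈5/100 · 19⌉ = ⌈0.95⌉ = 1.
The value at rank 1 is 8.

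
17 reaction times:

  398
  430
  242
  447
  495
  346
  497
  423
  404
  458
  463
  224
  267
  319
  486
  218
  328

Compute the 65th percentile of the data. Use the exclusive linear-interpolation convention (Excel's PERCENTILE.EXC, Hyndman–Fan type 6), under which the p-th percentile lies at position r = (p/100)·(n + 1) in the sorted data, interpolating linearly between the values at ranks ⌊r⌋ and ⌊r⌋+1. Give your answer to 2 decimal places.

Sorted: 218, 224, 242, 267, 319, 328, 346, 398, 404, 423, 430, 447, 458, 463, 486, 495, 497.
n = 17.
r = (65/100)·(17 + 1) = 11.7.
Rank 11 is 430 and rank 12 is 447.
Interpolate: 430 + 0.7·(447 − 430) = 430 + 0.7·17 = 441.9.

441.90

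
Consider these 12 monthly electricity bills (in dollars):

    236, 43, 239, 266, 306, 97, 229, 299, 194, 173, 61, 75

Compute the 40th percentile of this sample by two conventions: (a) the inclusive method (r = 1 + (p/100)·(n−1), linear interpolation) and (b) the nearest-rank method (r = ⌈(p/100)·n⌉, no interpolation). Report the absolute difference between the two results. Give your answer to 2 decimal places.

8.40

Sorted: 43, 61, 75, 97, 173, 194, 229, 236, 239, 266, 299, 306.
n = 12.
(a) r = 5.4; between ranks 5 (173) and 6 (194): 181.4.
(b) the nearest-rank method: rank 5 → 173.
|181.4 − 173| = 8.4.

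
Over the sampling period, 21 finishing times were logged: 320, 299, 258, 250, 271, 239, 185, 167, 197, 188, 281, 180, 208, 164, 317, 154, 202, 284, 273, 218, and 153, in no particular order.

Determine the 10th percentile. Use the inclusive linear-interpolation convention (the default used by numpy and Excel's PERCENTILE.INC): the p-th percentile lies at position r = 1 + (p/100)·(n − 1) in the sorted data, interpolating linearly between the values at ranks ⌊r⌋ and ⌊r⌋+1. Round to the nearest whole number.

Sorted: 153, 154, 164, 167, 180, 185, 188, 197, 202, 208, 218, 239, 250, 258, 271, 273, 281, 284, 299, 317, 320.
n = 21.
r = 1 + (10/100)·(21 − 1) = 1 + 2 = 3.
r is an integer, so P10 is the value at rank 3: 164.

164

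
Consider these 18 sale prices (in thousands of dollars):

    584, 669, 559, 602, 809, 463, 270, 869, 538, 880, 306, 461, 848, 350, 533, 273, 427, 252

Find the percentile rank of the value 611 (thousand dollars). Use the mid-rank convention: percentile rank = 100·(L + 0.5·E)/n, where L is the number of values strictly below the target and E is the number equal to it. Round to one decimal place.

72.2

Sorted: 252, 270, 273, 306, 350, 427, 461, 463, 533, 538, 559, 584, 602, 669, 809, 848, 869, 880.
Count below 611: L = 13; count equal: E = 0; n = 18.
Percentile rank = 100·(13 + 0.5·0)/18 = 100·13/18 = 72.22.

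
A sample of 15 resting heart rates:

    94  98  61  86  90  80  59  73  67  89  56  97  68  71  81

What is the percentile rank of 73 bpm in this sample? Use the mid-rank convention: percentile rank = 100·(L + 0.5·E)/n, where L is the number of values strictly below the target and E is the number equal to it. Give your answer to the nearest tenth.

43.3

Sorted: 56, 59, 61, 67, 68, 71, 73, 80, 81, 86, 89, 90, 94, 97, 98.
Count below 73: L = 6; count equal: E = 1; n = 15.
Percentile rank = 100·(6 + 0.5·1)/15 = 100·6.5/15 = 43.33.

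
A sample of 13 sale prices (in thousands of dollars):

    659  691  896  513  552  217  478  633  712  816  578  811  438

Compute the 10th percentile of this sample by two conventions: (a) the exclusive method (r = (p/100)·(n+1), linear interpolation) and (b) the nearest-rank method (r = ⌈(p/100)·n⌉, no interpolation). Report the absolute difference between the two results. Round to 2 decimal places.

132.60

Sorted: 217, 438, 478, 513, 552, 578, 633, 659, 691, 712, 811, 816, 896.
n = 13.
(a) r = 1.4; between ranks 1 (217) and 2 (438): 305.4.
(b) the nearest-rank method: rank 2 → 438.
|305.4 − 438| = 132.6.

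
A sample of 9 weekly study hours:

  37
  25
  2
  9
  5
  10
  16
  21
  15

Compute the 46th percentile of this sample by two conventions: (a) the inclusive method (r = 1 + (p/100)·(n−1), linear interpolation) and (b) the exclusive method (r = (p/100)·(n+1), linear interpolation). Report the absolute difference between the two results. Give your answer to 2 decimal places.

Sorted: 2, 5, 9, 10, 15, 16, 21, 25, 37.
n = 9.
(a) r = 4.68; between ranks 4 (10) and 5 (15): 13.4.
(b) r = 4.6; between ranks 4 (10) and 5 (15): 13.
|13.4 − 13| = 0.4.

0.40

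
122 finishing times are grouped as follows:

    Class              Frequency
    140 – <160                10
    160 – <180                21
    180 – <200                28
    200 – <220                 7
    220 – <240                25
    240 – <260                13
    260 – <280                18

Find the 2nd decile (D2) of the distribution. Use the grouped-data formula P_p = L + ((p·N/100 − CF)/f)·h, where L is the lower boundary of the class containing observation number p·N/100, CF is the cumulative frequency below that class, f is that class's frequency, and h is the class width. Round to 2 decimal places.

N = 122; target position k = 20/100 · 122 = 24.4.
Cumulative frequencies: 10, 31, 59, 66, 91, 104, 122.
Observation 24.4 falls in the class 160 – <180.
L = 160, CF = 10, f = 21, h = 20.
P20 = 160 + ((24.4 − 10)/21)·20 = 160 + 13.7143 = 173.714.

173.71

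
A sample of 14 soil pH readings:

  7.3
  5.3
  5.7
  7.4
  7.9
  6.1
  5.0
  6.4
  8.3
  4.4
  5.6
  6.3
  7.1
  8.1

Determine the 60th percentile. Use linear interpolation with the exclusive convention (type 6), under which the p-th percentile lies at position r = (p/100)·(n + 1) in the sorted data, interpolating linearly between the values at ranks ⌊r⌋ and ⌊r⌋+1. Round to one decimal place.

7.1

Sorted: 4.4, 5.0, 5.3, 5.6, 5.7, 6.1, 6.3, 6.4, 7.1, 7.3, 7.4, 7.9, 8.1, 8.3.
n = 14.
r = (60/100)·(14 + 1) = 9.
r is an integer, so P60 is the value at rank 9: 7.1.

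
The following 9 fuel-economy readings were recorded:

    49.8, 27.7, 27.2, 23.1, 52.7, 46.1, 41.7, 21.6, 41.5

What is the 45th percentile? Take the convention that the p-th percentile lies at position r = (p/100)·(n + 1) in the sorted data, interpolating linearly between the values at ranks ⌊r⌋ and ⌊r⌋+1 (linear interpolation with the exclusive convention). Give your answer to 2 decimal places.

34.60

Sorted: 21.6, 23.1, 27.2, 27.7, 41.5, 41.7, 46.1, 49.8, 52.7.
n = 9.
r = (45/100)·(9 + 1) = 4.5.
Rank 4 is 27.7 and rank 5 is 41.5.
Interpolate: 27.7 + 0.5·(41.5 − 27.7) = 27.7 + 0.5·13.8 = 34.6.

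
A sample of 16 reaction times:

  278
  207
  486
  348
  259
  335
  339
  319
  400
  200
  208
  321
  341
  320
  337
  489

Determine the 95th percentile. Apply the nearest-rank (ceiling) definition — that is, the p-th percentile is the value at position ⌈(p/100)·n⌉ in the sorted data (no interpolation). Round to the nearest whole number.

489

Sorted: 200, 207, 208, 259, 278, 319, 320, 321, 335, 337, 339, 341, 348, 400, 486, 489.
n = 16.
Position = ⌈95/100 · 16⌉ = ⌈15.2⌉ = 16.
The value at rank 16 is 489.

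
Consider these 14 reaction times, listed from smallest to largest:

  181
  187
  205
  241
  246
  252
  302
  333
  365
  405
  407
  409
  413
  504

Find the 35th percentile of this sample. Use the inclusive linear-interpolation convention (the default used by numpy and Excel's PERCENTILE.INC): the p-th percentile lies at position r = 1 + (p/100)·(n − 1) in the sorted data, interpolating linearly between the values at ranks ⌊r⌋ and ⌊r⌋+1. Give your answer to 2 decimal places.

n = 14.
r = 1 + (35/100)·(14 − 1) = 1 + 4.55 = 5.55.
Rank 5 is 246 and rank 6 is 252.
Interpolate: 246 + 0.55·(252 − 246) = 246 + 0.55·6 = 249.3.

249.30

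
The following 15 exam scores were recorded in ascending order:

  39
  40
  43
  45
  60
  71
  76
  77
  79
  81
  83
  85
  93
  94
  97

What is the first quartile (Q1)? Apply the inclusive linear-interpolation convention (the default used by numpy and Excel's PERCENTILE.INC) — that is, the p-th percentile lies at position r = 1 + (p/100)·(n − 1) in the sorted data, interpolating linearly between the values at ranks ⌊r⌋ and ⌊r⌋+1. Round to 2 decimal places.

n = 15.
r = 1 + (25/100)·(15 − 1) = 1 + 3.5 = 4.5.
Rank 4 is 45 and rank 5 is 60.
Interpolate: 45 + 0.5·(60 − 45) = 45 + 0.5·15 = 52.5.

52.50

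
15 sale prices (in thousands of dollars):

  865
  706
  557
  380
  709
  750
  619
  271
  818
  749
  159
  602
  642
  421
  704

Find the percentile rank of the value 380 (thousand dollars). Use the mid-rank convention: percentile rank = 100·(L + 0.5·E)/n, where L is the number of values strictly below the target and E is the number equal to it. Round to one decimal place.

16.7

Sorted: 159, 271, 380, 421, 557, 602, 619, 642, 704, 706, 709, 749, 750, 818, 865.
Count below 380: L = 2; count equal: E = 1; n = 15.
Percentile rank = 100·(2 + 0.5·1)/15 = 100·2.5/15 = 16.67.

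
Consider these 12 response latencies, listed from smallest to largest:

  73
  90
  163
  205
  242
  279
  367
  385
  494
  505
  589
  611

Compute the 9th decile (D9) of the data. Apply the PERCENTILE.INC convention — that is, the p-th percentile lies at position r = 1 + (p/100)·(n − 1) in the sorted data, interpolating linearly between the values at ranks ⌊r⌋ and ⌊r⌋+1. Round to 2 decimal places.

n = 12.
r = 1 + (90/100)·(12 − 1) = 1 + 9.9 = 10.9.
Rank 10 is 505 and rank 11 is 589.
Interpolate: 505 + 0.9·(589 − 505) = 505 + 0.9·84 = 580.6.

580.60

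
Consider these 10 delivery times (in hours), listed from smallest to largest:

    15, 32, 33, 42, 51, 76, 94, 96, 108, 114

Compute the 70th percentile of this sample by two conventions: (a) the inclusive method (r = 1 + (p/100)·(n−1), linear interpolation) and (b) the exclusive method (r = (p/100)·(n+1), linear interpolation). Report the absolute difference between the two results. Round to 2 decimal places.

0.80

n = 10.
(a) r = 7.3; between ranks 7 (94) and 8 (96): 94.6.
(b) r = 7.7; between ranks 7 (94) and 8 (96): 95.4.
|94.6 − 95.4| = 0.8.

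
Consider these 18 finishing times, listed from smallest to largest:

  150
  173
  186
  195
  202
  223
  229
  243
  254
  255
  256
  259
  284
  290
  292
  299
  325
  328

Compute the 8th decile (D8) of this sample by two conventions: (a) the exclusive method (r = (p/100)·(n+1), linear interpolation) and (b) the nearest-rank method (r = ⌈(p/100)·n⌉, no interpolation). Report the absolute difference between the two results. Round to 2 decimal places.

1.40

n = 18.
(a) r = 15.2; between ranks 15 (292) and 16 (299): 293.4.
(b) the nearest-rank method: rank 15 → 292.
|293.4 − 292| = 1.4.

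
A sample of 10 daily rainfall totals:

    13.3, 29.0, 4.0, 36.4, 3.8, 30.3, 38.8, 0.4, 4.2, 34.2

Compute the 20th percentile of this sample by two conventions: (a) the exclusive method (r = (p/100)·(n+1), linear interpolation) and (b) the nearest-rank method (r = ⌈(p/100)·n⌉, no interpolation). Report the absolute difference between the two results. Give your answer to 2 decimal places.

Sorted: 0.4, 3.8, 4.0, 4.2, 13.3, 29.0, 30.3, 34.2, 36.4, 38.8.
n = 10.
(a) r = 2.2; between ranks 2 (3.8) and 3 (4.0): 3.84.
(b) the nearest-rank method: rank 2 → 3.8.
|3.84 − 3.8| = 0.04.

0.04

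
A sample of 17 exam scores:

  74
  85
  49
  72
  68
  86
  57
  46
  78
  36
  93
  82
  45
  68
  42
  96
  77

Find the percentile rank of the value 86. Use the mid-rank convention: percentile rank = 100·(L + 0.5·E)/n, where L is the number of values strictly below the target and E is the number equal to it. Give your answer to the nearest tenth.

85.3

Sorted: 36, 42, 45, 46, 49, 57, 68, 68, 72, 74, 77, 78, 82, 85, 86, 93, 96.
Count below 86: L = 14; count equal: E = 1; n = 17.
Percentile rank = 100·(14 + 0.5·1)/17 = 100·14.5/17 = 85.29.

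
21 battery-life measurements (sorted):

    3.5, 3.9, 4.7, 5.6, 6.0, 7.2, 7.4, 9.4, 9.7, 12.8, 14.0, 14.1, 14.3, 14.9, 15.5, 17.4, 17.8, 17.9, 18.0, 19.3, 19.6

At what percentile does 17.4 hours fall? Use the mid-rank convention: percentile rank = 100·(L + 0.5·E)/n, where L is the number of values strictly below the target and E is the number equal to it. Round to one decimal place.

Count below 17.4: L = 15; count equal: E = 1; n = 21.
Percentile rank = 100·(15 + 0.5·1)/21 = 100·15.5/21 = 73.81.

73.8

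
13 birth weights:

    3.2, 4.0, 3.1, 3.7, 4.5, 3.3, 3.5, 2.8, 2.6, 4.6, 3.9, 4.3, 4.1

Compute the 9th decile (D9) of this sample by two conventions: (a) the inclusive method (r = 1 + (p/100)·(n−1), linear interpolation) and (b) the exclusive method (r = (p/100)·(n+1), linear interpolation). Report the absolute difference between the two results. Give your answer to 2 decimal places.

Sorted: 2.6, 2.8, 3.1, 3.2, 3.3, 3.5, 3.7, 3.9, 4.0, 4.1, 4.3, 4.5, 4.6.
n = 13.
(a) r = 11.8; between ranks 11 (4.3) and 12 (4.5): 4.46.
(b) r = 12.6; between ranks 12 (4.5) and 13 (4.6): 4.56.
|4.46 − 4.56| = 0.1.

0.10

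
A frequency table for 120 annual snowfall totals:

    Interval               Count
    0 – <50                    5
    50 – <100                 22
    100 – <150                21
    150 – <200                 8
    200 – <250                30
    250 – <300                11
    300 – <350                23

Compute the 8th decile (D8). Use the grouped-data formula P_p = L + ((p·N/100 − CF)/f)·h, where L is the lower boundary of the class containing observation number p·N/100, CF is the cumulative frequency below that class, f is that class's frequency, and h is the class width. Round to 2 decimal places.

N = 120; target position k = 80/100 · 120 = 96.
Cumulative frequencies: 5, 27, 48, 56, 86, 97, 120.
Observation 96 falls in the class 250 – <300.
L = 250, CF = 86, f = 11, h = 50.
P80 = 250 + ((96 − 86)/11)·50 = 250 + 45.4545 = 295.455.

295.45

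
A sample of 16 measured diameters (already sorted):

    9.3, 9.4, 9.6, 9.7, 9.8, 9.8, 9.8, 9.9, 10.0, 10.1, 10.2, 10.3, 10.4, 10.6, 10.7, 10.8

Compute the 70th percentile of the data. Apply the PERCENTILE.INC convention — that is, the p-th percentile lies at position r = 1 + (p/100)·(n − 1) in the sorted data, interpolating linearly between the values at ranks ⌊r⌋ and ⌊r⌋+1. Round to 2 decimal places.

10.25

n = 16.
r = 1 + (70/100)·(16 − 1) = 1 + 10.5 = 11.5.
Rank 11 is 10.2 and rank 12 is 10.3.
Interpolate: 10.2 + 0.5·(10.3 − 10.2) = 10.2 + 0.5·0.1 = 10.25.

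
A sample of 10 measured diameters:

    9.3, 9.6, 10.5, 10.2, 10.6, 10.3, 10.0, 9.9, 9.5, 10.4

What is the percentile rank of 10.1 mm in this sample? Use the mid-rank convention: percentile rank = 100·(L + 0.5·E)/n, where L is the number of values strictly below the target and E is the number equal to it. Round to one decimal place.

Sorted: 9.3, 9.5, 9.6, 9.9, 10.0, 10.2, 10.3, 10.4, 10.5, 10.6.
Count below 10.1: L = 5; count equal: E = 0; n = 10.
Percentile rank = 100·(5 + 0.5·0)/10 = 100·5/10 = 50.

50.0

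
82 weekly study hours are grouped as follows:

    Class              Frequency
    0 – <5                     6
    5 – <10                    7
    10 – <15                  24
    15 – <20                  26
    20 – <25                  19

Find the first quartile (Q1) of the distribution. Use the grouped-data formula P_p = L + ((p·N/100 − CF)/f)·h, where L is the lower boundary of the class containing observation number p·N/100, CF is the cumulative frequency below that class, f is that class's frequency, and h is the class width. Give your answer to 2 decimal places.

11.56

N = 82; target position k = 25/100 · 82 = 20.5.
Cumulative frequencies: 6, 13, 37, 63, 82.
Observation 20.5 falls in the class 10 – <15.
L = 10, CF = 13, f = 24, h = 5.
P25 = 10 + ((20.5 − 13)/24)·5 = 10 + 1.5625 = 11.5625.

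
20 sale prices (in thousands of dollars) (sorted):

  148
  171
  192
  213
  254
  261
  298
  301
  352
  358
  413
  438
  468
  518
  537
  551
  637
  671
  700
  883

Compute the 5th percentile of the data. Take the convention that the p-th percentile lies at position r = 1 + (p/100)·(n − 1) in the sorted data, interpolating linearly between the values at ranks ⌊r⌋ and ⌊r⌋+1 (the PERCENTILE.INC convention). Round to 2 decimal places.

169.85

n = 20.
r = 1 + (5/100)·(20 − 1) = 1 + 0.95 = 1.95.
Rank 1 is 148 and rank 2 is 171.
Interpolate: 148 + 0.95·(171 − 148) = 148 + 0.95·23 = 169.85.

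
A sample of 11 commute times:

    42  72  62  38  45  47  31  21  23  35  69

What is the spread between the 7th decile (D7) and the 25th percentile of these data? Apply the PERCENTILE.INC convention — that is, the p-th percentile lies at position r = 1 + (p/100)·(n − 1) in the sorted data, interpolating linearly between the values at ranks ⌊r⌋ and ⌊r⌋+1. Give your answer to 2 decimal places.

Sorted: 21, 23, 31, 35, 38, 42, 45, 47, 62, 69, 72.
n = 11.
P25: r = 3.5; ranks 3–4 are 31, 35; interpolating gives 33.
P70: r = 8 (integer) → 47.
Difference: 47 − 33 = 14.

14.00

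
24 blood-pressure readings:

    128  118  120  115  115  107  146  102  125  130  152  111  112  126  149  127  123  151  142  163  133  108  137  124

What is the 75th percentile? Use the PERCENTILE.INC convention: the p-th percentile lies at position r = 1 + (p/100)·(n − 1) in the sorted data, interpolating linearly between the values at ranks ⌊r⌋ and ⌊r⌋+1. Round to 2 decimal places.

Sorted: 102, 107, 108, 111, 112, 115, 115, 118, 120, 123, 124, 125, 126, 127, 128, 130, 133, 137, 142, 146, 149, 151, 152, 163.
n = 24.
r = 1 + (75/100)·(24 − 1) = 1 + 17.25 = 18.25.
Rank 18 is 137 and rank 19 is 142.
Interpolate: 137 + 0.25·(142 − 137) = 137 + 0.25·5 = 138.25.

138.25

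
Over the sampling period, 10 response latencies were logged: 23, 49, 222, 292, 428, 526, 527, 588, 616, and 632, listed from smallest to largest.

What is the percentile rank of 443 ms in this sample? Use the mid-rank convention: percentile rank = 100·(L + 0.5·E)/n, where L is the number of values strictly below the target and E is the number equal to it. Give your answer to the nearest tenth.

50.0

Count below 443: L = 5; count equal: E = 0; n = 10.
Percentile rank = 100·(5 + 0.5·0)/10 = 100·5/10 = 50.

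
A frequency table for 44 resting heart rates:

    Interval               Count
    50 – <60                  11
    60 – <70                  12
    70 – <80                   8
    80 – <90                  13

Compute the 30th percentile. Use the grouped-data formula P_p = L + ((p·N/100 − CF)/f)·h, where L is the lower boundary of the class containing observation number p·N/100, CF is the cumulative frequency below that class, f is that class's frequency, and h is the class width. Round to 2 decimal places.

61.83

N = 44; target position k = 30/100 · 44 = 13.2.
Cumulative frequencies: 11, 23, 31, 44.
Observation 13.2 falls in the class 60 – <70.
L = 60, CF = 11, f = 12, h = 10.
P30 = 60 + ((13.2 − 11)/12)·10 = 60 + 1.83333 = 61.8333.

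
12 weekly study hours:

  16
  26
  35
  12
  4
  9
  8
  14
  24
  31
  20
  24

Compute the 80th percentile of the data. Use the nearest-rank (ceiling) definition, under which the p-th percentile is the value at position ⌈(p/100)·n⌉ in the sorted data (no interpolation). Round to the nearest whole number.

Sorted: 4, 8, 9, 12, 14, 16, 20, 24, 24, 26, 31, 35.
n = 12.
Position = ⌈80/100 · 12⌉ = ⌈9.6⌉ = 10.
The value at rank 10 is 26.

26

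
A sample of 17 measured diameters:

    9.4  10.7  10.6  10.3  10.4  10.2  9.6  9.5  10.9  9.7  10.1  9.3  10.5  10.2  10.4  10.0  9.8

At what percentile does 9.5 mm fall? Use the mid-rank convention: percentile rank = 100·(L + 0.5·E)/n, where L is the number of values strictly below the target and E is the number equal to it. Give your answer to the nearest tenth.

Sorted: 9.3, 9.4, 9.5, 9.6, 9.7, 9.8, 10.0, 10.1, 10.2, 10.2, 10.3, 10.4, 10.4, 10.5, 10.6, 10.7, 10.9.
Count below 9.5: L = 2; count equal: E = 1; n = 17.
Percentile rank = 100·(2 + 0.5·1)/17 = 100·2.5/17 = 14.71.

14.7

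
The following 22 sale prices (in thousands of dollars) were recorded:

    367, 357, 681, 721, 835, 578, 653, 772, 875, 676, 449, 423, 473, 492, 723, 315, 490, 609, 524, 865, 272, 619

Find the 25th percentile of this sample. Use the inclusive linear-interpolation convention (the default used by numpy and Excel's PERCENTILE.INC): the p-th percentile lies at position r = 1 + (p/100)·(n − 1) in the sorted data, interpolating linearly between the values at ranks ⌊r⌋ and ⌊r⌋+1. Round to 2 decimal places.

455.00

Sorted: 272, 315, 357, 367, 423, 449, 473, 490, 492, 524, 578, 609, 619, 653, 676, 681, 721, 723, 772, 835, 865, 875.
n = 22.
r = 1 + (25/100)·(22 − 1) = 1 + 5.25 = 6.25.
Rank 6 is 449 and rank 7 is 473.
Interpolate: 449 + 0.25·(473 − 449) = 449 + 0.25·24 = 455.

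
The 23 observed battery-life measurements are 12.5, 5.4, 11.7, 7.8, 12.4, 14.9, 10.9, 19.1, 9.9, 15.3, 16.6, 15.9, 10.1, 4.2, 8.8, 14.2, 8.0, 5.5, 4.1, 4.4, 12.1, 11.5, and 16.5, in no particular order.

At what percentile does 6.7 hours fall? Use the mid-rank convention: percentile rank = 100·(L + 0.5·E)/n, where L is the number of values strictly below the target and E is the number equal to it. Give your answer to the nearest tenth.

Sorted: 4.1, 4.2, 4.4, 5.4, 5.5, 7.8, 8.0, 8.8, 9.9, 10.1, 10.9, 11.5, 11.7, 12.1, 12.4, 12.5, 14.2, 14.9, 15.3, 15.9, 16.5, 16.6, 19.1.
Count below 6.7: L = 5; count equal: E = 0; n = 23.
Percentile rank = 100·(5 + 0.5·0)/23 = 100·5/23 = 21.74.

21.7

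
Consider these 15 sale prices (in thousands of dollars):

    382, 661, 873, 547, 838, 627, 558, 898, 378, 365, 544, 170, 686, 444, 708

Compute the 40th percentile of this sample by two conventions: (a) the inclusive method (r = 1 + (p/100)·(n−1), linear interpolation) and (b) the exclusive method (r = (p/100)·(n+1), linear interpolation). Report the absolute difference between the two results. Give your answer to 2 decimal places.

Sorted: 170, 365, 378, 382, 444, 544, 547, 558, 627, 661, 686, 708, 838, 873, 898.
n = 15.
(a) r = 6.6; between ranks 6 (544) and 7 (547): 545.8.
(b) r = 6.4; between ranks 6 (544) and 7 (547): 545.2.
|545.8 − 545.2| = 0.6.

0.60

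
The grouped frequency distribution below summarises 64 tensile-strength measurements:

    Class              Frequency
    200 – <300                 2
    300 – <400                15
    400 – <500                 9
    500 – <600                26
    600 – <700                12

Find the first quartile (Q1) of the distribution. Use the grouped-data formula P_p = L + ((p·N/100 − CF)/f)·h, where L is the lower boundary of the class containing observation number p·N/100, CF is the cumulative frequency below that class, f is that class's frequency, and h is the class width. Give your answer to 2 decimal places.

393.33

N = 64; target position k = 25/100 · 64 = 16.
Cumulative frequencies: 2, 17, 26, 52, 64.
Observation 16 falls in the class 300 – <400.
L = 300, CF = 2, f = 15, h = 100.
P25 = 300 + ((16 − 2)/15)·100 = 300 + 93.3333 = 393.333.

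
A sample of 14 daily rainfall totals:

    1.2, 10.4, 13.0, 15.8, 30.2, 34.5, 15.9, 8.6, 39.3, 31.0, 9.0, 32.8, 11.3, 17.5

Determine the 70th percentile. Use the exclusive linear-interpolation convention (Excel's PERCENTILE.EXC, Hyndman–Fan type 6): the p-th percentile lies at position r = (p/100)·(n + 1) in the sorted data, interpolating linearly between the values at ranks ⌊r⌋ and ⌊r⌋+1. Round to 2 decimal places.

Sorted: 1.2, 8.6, 9.0, 10.4, 11.3, 13.0, 15.8, 15.9, 17.5, 30.2, 31.0, 32.8, 34.5, 39.3.
n = 14.
r = (70/100)·(14 + 1) = 10.5.
Rank 10 is 30.2 and rank 11 is 31.0.
Interpolate: 30.2 + 0.5·(31.0 − 30.2) = 30.2 + 0.5·0.8 = 30.6.

30.60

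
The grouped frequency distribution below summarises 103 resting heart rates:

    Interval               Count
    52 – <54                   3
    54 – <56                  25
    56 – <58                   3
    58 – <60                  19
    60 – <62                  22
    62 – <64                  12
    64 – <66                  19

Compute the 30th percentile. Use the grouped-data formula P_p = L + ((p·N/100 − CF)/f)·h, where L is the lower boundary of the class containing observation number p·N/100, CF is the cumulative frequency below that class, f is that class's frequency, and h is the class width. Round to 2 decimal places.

N = 103; target position k = 30/100 · 103 = 30.9.
Cumulative frequencies: 3, 28, 31, 50, 72, 84, 103.
Observation 30.9 falls in the class 56 – <58.
L = 56, CF = 28, f = 3, h = 2.
P30 = 56 + ((30.9 − 28)/3)·2 = 56 + 1.93333 = 57.9333.

57.93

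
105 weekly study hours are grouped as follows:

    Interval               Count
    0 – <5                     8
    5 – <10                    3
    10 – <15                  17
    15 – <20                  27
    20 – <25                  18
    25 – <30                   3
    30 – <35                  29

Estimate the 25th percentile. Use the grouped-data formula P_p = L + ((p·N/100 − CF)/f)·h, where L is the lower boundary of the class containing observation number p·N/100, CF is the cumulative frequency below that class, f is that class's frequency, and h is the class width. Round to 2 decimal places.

N = 105; target position k = 25/100 · 105 = 26.25.
Cumulative frequencies: 8, 11, 28, 55, 73, 76, 105.
Observation 26.25 falls in the class 10 – <15.
L = 10, CF = 11, f = 17, h = 5.
P25 = 10 + ((26.25 − 11)/17)·5 = 10 + 4.48529 = 14.4853.

14.49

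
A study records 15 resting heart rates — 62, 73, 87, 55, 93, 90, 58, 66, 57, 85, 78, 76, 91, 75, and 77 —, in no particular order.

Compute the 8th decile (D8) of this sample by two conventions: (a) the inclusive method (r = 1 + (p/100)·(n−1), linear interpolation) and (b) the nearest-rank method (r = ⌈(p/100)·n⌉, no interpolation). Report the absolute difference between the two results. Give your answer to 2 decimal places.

Sorted: 55, 57, 58, 62, 66, 73, 75, 76, 77, 78, 85, 87, 90, 91, 93.
n = 15.
(a) r = 12.2; between ranks 12 (87) and 13 (90): 87.6.
(b) the nearest-rank method: rank 12 → 87.
|87.6 − 87| = 0.6.

0.60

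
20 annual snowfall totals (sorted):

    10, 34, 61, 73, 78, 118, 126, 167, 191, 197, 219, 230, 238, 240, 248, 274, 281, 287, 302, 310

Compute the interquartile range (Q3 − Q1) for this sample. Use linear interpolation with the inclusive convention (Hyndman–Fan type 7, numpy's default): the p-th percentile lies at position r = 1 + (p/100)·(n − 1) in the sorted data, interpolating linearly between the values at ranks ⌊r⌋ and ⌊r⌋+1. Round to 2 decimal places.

146.50

n = 20.
P25: r = 5.75; ranks 5–6 are 78, 118; interpolating gives 108.
P75: r = 15.25; ranks 15–16 are 248, 274; interpolating gives 254.5.
Difference: 254.5 − 108 = 146.5.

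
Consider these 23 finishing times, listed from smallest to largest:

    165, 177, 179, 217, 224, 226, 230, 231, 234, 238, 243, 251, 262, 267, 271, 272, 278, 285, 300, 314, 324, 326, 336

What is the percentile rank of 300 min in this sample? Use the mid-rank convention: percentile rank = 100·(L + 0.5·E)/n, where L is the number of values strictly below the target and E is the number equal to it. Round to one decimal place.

80.4

Count below 300: L = 18; count equal: E = 1; n = 23.
Percentile rank = 100·(18 + 0.5·1)/23 = 100·18.5/23 = 80.43.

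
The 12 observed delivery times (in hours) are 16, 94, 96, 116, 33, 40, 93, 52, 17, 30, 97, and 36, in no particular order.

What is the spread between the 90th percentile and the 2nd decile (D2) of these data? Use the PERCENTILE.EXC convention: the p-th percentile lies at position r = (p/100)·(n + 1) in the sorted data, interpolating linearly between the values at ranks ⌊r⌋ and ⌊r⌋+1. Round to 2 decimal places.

Sorted: 16, 17, 30, 33, 36, 40, 52, 93, 94, 96, 97, 116.
n = 12.
P20: r = 2.6; ranks 2–3 are 17, 30; interpolating gives 24.8.
P90: r = 11.7; ranks 11–12 are 97, 116; interpolating gives 110.3.
Difference: 110.3 − 24.8 = 85.5.

85.50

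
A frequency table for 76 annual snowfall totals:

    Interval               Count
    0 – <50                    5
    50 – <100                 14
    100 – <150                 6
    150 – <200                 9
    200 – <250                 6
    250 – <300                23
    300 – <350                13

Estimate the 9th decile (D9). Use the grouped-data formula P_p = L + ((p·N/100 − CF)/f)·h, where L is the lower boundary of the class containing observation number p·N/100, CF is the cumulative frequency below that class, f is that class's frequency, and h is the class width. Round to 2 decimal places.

320.77

N = 76; target position k = 90/100 · 76 = 68.4.
Cumulative frequencies: 5, 19, 25, 34, 40, 63, 76.
Observation 68.4 falls in the class 300 – <350.
L = 300, CF = 63, f = 13, h = 50.
P90 = 300 + ((68.4 − 63)/13)·50 = 300 + 20.7692 = 320.769.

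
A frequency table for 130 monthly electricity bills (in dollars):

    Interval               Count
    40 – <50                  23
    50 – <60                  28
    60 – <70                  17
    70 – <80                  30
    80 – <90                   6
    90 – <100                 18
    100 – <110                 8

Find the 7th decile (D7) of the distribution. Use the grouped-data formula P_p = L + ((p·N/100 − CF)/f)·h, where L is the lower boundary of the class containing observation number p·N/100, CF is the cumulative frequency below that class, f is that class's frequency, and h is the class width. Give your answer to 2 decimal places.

N = 130; target position k = 70/100 · 130 = 91.
Cumulative frequencies: 23, 51, 68, 98, 104, 122, 130.
Observation 91 falls in the class 70 – <80.
L = 70, CF = 68, f = 30, h = 10.
P70 = 70 + ((91 − 68)/30)·10 = 70 + 7.66667 = 77.6667.

77.67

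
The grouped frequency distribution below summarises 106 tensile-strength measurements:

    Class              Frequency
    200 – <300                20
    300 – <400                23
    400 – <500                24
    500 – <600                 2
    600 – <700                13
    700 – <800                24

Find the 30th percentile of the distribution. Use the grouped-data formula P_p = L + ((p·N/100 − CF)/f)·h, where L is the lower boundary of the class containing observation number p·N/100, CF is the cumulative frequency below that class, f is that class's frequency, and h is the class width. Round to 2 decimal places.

N = 106; target position k = 30/100 · 106 = 31.8.
Cumulative frequencies: 20, 43, 67, 69, 82, 106.
Observation 31.8 falls in the class 300 – <400.
L = 300, CF = 20, f = 23, h = 100.
P30 = 300 + ((31.8 − 20)/23)·100 = 300 + 51.3043 = 351.304.

351.30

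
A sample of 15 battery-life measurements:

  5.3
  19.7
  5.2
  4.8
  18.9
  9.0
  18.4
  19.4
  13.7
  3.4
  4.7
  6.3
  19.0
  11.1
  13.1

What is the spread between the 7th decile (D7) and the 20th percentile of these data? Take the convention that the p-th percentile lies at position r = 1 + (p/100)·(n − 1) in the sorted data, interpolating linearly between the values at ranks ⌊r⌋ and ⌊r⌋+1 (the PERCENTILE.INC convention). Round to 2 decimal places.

Sorted: 3.4, 4.7, 4.8, 5.2, 5.3, 6.3, 9.0, 11.1, 13.1, 13.7, 18.4, 18.9, 19.0, 19.4, 19.7.
n = 15.
P20: r = 3.8; ranks 3–4 are 4.8, 5.2; interpolating gives 5.12.
P70: r = 10.8; ranks 10–11 are 13.7, 18.4; interpolating gives 17.46.
Difference: 17.46 − 5.12 = 12.34.

12.34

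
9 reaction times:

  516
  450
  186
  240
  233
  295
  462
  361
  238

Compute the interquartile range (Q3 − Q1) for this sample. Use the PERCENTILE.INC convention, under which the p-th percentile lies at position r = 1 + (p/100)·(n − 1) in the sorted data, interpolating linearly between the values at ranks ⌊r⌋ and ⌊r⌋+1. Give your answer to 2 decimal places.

Sorted: 186, 233, 238, 240, 295, 361, 450, 462, 516.
n = 9.
P25: r = 3 (integer) → 238.
P75: r = 7 (integer) → 450.
Difference: 450 − 238 = 212.

212.00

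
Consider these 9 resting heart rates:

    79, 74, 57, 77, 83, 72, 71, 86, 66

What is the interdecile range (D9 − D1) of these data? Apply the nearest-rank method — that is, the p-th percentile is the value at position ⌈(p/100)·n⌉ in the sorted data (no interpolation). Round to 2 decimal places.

Sorted: 57, 66, 71, 72, 74, 77, 79, 83, 86.
n = 9.
P10: rank ⌈10/100·9⌉ = 1 → 57.
P90: rank ⌈90/100·9⌉ = 9 → 86.
Difference: 86 − 57 = 29.

29.00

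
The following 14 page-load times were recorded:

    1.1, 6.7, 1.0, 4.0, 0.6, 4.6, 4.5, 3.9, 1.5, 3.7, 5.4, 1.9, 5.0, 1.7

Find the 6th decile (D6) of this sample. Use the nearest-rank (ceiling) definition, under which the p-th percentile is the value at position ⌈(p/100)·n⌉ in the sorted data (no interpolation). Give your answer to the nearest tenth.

4.0

Sorted: 0.6, 1.0, 1.1, 1.5, 1.7, 1.9, 3.7, 3.9, 4.0, 4.5, 4.6, 5.0, 5.4, 6.7.
n = 14.
Position = ⌈60/100 · 14⌉ = ⌈8.4⌉ = 9.
The value at rank 9 is 4.0.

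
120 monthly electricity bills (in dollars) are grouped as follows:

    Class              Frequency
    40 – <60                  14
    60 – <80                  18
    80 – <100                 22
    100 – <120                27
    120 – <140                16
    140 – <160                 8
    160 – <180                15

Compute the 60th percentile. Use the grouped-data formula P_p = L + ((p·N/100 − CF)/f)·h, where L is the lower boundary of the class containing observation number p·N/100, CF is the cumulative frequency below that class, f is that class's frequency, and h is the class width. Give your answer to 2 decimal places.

N = 120; target position k = 60/100 · 120 = 72.
Cumulative frequencies: 14, 32, 54, 81, 97, 105, 120.
Observation 72 falls in the class 100 – <120.
L = 100, CF = 54, f = 27, h = 20.
P60 = 100 + ((72 − 54)/27)·20 = 100 + 13.3333 = 113.333.

113.33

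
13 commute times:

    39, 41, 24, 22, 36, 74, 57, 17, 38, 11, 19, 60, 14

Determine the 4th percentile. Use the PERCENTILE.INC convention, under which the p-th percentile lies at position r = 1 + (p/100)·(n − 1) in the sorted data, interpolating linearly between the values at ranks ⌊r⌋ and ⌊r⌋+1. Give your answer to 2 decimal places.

Sorted: 11, 14, 17, 19, 22, 24, 36, 38, 39, 41, 57, 60, 74.
n = 13.
r = 1 + (4/100)·(13 − 1) = 1 + 0.48 = 1.48.
Rank 1 is 11 and rank 2 is 14.
Interpolate: 11 + 0.48·(14 − 11) = 11 + 0.48·3 = 12.44.

12.44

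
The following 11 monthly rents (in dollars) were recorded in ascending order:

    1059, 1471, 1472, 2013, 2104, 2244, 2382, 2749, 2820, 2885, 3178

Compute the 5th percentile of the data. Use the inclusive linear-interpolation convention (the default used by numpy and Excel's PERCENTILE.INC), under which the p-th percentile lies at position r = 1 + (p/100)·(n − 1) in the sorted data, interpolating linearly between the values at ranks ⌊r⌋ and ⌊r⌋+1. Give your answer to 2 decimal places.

n = 11.
r = 1 + (5/100)·(11 − 1) = 1 + 0.5 = 1.5.
Rank 1 is 1059 and rank 2 is 1471.
Interpolate: 1059 + 0.5·(1471 − 1059) = 1059 + 0.5·412 = 1265.

1265.00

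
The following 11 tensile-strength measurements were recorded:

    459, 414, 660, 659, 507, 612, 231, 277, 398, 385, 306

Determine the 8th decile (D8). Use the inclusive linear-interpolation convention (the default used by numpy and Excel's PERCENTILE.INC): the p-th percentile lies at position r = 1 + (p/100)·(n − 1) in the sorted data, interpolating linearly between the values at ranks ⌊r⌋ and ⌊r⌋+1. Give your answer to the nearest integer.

Sorted: 231, 277, 306, 385, 398, 414, 459, 507, 612, 659, 660.
n = 11.
r = 1 + (80/100)·(11 − 1) = 1 + 8 = 9.
r is an integer, so P80 is the value at rank 9: 612.

612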